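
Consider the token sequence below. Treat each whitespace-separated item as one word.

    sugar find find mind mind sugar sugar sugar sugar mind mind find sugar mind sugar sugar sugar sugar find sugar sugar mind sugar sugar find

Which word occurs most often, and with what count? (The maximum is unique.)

"sugar", 14 times

Unigram frequencies (highest first):
  sugar: 14
  mind: 6
  find: 5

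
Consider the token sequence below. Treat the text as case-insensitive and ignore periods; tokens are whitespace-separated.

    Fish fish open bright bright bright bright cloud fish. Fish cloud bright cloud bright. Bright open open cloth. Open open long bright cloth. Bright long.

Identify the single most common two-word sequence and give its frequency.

"bright bright", 4 times

Bigram frequencies (highest first):
  bright bright: 4
  fish fish: 2
  bright cloud: 2
  cloud bright: 2
  open open: 2
  fish open: 1
  … (11 more, each ≤ 1)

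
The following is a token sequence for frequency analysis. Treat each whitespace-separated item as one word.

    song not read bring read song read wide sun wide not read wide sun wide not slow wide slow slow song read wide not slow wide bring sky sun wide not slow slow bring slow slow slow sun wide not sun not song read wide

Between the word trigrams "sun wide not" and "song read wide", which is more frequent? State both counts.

"sun wide not": 4 occurrences
"song read wide": 3 occurrences

"sun wide not" (4 vs 3)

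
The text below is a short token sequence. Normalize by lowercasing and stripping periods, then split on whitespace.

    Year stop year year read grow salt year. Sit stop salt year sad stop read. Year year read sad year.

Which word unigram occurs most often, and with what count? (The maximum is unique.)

"year", 8 times

Unigram frequencies (highest first):
  year: 8
  stop: 3
  read: 3
  salt: 2
  sad: 2
  grow: 1
  … (1 more, each ≤ 1)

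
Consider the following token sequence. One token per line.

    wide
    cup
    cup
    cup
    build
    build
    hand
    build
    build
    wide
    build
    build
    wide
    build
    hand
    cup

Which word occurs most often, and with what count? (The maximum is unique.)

Unigram frequencies (highest first):
  build: 7
  cup: 4
  wide: 3
  hand: 2

"build", 7 times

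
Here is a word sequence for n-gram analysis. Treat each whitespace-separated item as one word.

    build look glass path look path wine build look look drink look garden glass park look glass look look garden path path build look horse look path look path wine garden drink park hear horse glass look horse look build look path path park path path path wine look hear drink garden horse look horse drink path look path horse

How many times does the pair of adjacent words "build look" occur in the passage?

Scanning the 59 overlapping bigram windows for "build look":
  position 1–2: build look
  position 8–9: build look
  position 23–24: build look
  position 40–41: build look

4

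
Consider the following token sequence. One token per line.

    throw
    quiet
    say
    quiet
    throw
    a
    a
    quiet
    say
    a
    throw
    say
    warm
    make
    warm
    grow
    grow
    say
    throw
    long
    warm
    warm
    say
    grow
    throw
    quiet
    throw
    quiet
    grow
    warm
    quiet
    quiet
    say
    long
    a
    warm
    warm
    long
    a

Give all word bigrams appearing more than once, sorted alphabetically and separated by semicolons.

long a; quiet say; quiet throw; throw quiet; warm warm

Bigram counts meeting the condition (more than once):
  long a: 2
  quiet say: 3
  quiet throw: 2
  throw quiet: 3
  warm warm: 2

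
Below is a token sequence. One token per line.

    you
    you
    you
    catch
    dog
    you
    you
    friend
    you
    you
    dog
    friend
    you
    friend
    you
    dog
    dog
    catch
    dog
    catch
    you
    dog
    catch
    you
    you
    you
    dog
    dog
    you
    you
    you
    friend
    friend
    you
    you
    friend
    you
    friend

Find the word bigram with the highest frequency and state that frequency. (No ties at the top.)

"you you", 9 times

Bigram frequencies (highest first):
  you you: 9
  you friend: 5
  friend you: 5
  you dog: 4
  dog catch: 3
  catch dog: 2
  … (6 more, each ≤ 2)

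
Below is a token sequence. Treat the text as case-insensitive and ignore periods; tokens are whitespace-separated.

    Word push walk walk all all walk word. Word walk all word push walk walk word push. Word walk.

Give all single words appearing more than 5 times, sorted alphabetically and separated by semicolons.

Unigram counts meeting the condition (more than 5 times):
  walk: 7
  word: 6

walk; word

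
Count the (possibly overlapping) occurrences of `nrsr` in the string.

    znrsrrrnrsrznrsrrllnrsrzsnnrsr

5

Sliding a length-4 window over the 30 characters (27 positions):
  position 2–5: nrsr
  position 8–11: nrsr
  position 13–16: nrsr
  position 20–23: nrsr
  position 27–30: nrsr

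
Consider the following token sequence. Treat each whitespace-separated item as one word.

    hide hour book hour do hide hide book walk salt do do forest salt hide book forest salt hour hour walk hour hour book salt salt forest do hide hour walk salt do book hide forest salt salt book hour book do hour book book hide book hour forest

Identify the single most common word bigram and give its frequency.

"hour book", 4 times

Bigram frequencies (highest first):
  hour book: 4
  book hour: 3
  hide book: 3
  forest salt: 3
  hide hour: 2
  do hide: 2
  … (25 more, each ≤ 2)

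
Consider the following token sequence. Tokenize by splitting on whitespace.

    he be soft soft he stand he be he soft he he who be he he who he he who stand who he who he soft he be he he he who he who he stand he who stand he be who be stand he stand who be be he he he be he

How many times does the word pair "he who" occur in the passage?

Scanning the 53 overlapping bigram windows for "he who":
  position 12–13: he who
  position 16–17: he who
  position 19–20: he who
  position 23–24: he who
  position 31–32: he who
  position 33–34: he who
  position 37–38: he who

7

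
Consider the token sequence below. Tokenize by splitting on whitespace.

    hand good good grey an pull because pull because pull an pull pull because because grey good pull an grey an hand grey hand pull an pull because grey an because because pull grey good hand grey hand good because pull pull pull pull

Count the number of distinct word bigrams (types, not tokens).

44 tokens → 43 bigram windows in total.
Repeated bigrams (each contributes count−1 duplicates):
  because pull: 4
  pull because: 4
  pull pull: 4
  an pull: 3
  grey an: 3
  pull an: 3
  because because: 2
  because grey: 2
  … (4 more repeated)
21 duplicate windows → 43 − 21 = 22 distinct.

22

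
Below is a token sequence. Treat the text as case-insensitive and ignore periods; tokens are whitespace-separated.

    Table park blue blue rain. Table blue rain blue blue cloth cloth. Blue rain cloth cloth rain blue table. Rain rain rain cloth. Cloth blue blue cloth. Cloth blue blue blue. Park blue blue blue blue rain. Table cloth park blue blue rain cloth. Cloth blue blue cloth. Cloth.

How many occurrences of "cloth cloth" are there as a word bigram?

Scanning the 48 overlapping bigram windows for "cloth cloth":
  position 11–12: cloth cloth
  position 15–16: cloth cloth
  position 23–24: cloth cloth
  position 27–28: cloth cloth
  position 44–45: cloth cloth
  position 48–49: cloth cloth

6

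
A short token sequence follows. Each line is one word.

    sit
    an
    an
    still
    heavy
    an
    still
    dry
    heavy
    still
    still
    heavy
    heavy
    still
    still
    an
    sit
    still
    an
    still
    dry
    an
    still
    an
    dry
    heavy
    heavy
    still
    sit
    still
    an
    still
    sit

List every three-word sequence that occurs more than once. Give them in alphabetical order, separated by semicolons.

Trigram counts meeting the condition (more than once):
  an still dry: 2
  heavy heavy still: 2
  heavy still still: 2
  sit still an: 2
  still an still: 2

an still dry; heavy heavy still; heavy still still; sit still an; still an still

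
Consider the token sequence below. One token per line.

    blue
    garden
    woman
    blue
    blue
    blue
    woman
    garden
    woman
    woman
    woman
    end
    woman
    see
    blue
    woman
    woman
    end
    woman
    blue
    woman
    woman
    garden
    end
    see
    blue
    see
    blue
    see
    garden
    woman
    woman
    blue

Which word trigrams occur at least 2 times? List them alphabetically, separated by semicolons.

blue woman woman; garden woman woman; see blue see; woman end woman; woman woman end

Trigram counts meeting the condition (at least 2 times):
  blue woman woman: 2
  garden woman woman: 2
  see blue see: 2
  woman end woman: 2
  woman woman end: 2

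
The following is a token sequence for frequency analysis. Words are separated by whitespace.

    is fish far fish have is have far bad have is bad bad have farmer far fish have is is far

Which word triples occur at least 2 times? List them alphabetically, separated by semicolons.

Trigram counts meeting the condition (at least 2 times):
  far fish have: 2
  fish have is: 2

far fish have; fish have is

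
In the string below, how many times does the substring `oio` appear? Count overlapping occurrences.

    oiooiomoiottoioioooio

Sliding a length-3 window over the 21 characters (19 positions):
  position 1–3: oio
  position 4–6: oio
  position 8–10: oio
  position 13–15: oio
  position 15–17: oio
  position 19–21: oio

6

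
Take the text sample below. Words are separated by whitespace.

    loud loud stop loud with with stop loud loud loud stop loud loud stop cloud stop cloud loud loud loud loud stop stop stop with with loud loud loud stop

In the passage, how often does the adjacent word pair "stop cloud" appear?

Scanning the 29 overlapping bigram windows for "stop cloud":
  position 14–15: stop cloud
  position 16–17: stop cloud

2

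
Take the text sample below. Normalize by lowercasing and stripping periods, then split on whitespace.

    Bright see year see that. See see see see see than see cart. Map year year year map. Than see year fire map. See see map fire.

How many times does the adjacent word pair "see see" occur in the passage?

5

Scanning the 26 overlapping bigram windows for "see see":
  position 6–7: see see
  position 7–8: see see
  position 8–9: see see
  position 9–10: see see
  position 24–25: see see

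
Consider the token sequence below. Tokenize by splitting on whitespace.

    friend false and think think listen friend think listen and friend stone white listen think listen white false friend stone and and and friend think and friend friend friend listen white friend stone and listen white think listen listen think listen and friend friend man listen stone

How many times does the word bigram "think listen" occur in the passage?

5

Scanning the 46 overlapping bigram windows for "think listen":
  position 5–6: think listen
  position 8–9: think listen
  position 15–16: think listen
  position 37–38: think listen
  position 40–41: think listen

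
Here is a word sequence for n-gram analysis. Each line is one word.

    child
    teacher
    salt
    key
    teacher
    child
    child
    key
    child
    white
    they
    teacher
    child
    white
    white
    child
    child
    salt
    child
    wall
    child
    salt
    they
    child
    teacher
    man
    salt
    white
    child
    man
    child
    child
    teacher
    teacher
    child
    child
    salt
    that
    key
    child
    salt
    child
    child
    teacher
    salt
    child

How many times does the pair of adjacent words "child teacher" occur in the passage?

Scanning the 45 overlapping bigram windows for "child teacher":
  position 1–2: child teacher
  position 24–25: child teacher
  position 32–33: child teacher
  position 43–44: child teacher

4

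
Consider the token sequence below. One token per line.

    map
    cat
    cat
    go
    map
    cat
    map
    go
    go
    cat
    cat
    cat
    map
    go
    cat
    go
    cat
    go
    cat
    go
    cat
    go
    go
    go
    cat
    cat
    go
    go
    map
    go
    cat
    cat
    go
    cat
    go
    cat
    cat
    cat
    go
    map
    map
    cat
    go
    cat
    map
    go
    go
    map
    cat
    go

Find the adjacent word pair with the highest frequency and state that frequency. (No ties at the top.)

"cat go", 11 times

Bigram frequencies (highest first):
  cat go: 11
  go cat: 10
  cat cat: 7
  go go: 5
  map cat: 4
  go map: 4
  … (3 more, each ≤ 4)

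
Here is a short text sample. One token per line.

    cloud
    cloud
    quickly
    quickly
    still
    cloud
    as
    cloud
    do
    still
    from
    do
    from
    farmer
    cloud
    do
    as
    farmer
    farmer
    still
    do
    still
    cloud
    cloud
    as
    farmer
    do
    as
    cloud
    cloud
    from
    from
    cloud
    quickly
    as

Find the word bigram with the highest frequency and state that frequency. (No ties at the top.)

Bigram frequencies (highest first):
  cloud cloud: 3
  cloud quickly: 2
  still cloud: 2
  cloud as: 2
  as cloud: 2
  cloud do: 2
  … (18 more, each ≤ 2)

"cloud cloud", 3 times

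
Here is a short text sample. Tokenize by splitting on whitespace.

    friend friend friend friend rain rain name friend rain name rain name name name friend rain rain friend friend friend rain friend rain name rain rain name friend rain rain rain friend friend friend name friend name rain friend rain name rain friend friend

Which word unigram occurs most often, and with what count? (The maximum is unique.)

Unigram frequencies (highest first):
  friend: 18
  rain: 16
  name: 10

"friend", 18 times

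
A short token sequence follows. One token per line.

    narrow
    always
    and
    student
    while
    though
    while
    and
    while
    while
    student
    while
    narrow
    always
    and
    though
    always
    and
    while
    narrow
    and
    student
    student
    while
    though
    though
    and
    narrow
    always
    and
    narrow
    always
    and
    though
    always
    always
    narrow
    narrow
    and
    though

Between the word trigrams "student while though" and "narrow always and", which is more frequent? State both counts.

"student while though": 2 occurrences
"narrow always and": 4 occurrences

"narrow always and" (4 vs 2)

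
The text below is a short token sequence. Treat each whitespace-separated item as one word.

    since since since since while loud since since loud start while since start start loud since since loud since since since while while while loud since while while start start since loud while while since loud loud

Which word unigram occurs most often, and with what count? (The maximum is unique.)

"since", 15 times

Unigram frequencies (highest first):
  since: 15
  while: 9
  loud: 8
  start: 5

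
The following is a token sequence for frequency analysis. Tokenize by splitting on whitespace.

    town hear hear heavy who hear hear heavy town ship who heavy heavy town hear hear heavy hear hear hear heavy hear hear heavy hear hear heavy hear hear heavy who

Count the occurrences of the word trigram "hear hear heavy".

7

Scanning the 29 overlapping trigram windows for "hear hear heavy":
  position 2–4: hear hear heavy
  position 6–8: hear hear heavy
  position 15–17: hear hear heavy
  position 19–21: hear hear heavy
  position 22–24: hear hear heavy
  position 25–27: hear hear heavy
  position 28–30: hear hear heavy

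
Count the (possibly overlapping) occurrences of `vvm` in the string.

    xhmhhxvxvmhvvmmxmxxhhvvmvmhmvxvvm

Sliding a length-3 window over the 33 characters (31 positions):
  position 12–14: vvm
  position 22–24: vvm
  position 31–33: vvm

3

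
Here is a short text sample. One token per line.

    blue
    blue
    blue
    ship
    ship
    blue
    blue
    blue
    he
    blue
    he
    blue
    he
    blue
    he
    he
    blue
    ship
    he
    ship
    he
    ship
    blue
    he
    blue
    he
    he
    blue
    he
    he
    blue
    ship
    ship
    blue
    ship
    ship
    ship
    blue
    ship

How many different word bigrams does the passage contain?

9

39 tokens → 38 bigram windows in total.
Repeated bigrams (each contributes count−1 duplicates):
  blue he: 7
  he blue: 7
  blue ship: 5
  blue blue: 4
  ship blue: 4
  ship ship: 4
  he he: 3
  he ship: 2
  … (1 more repeated)
29 duplicate windows → 38 − 29 = 9 distinct.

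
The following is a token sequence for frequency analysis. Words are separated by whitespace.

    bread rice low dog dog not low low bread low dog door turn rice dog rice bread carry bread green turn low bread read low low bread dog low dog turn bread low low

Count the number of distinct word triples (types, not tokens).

31

34 tokens → 32 trigram windows in total.
Repeated trigrams (each contributes count−1 duplicates):
  low low bread: 2
1 duplicate windows → 32 − 1 = 31 distinct.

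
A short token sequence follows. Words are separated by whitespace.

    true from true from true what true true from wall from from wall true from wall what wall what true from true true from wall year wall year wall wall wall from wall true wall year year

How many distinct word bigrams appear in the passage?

37 tokens → 36 bigram windows in total.
Repeated bigrams (each contributes count−1 duplicates):
  true from: 6
  from wall: 5
  from true: 3
  wall year: 3
  true true: 2
  wall from: 2
  wall true: 2
  wall wall: 2
  … (3 more repeated)
20 duplicate windows → 36 − 20 = 16 distinct.

16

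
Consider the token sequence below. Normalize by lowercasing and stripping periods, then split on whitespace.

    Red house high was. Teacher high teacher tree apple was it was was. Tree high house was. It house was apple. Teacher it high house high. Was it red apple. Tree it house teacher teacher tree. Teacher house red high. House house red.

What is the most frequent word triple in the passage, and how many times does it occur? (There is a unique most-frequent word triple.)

"house high was", 2 times

Trigram frequencies (highest first):
  house high was: 2
  red house high: 1
  high was teacher: 1
  was teacher high: 1
  teacher high teacher: 1
  high teacher tree: 1
  … (34 more, each ≤ 1)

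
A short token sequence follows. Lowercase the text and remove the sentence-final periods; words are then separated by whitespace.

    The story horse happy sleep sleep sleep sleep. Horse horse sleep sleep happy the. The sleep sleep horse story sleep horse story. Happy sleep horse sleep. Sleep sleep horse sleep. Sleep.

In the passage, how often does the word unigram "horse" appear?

7

Scanning the 31 tokens for "horse":
  position 3: horse
  position 9: horse
  position 10: horse
  position 18: horse
  position 21: horse
  position 25: horse
  position 29: horse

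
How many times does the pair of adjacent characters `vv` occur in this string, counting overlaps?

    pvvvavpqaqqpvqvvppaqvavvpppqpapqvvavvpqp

6

Sliding a length-2 window over the 40 characters (39 positions):
  position 2–3: vv
  position 3–4: vv
  position 15–16: vv
  position 23–24: vv
  position 33–34: vv
  position 36–37: vv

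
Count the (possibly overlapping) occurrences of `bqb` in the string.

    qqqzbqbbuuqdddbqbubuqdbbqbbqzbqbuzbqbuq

Sliding a length-3 window over the 39 characters (37 positions):
  position 5–7: bqb
  position 15–17: bqb
  position 24–26: bqb
  position 30–32: bqb
  position 35–37: bqb

5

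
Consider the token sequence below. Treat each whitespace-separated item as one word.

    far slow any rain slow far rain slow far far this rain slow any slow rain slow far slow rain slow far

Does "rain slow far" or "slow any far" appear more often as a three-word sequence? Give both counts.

"rain slow far": 4 occurrences
"slow any far": 0 occurrences

"rain slow far" (4 vs 0)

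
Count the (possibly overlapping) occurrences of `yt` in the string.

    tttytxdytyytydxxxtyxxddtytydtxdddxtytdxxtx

5

Sliding a length-2 window over the 42 characters (41 positions):
  position 4–5: yt
  position 8–9: yt
  position 11–12: yt
  position 25–26: yt
  position 36–37: yt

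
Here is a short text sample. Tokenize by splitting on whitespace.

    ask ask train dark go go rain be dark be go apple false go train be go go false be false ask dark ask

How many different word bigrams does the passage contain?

21

24 tokens → 23 bigram windows in total.
Repeated bigrams (each contributes count−1 duplicates):
  be go: 2
  go go: 2
2 duplicate windows → 23 − 2 = 21 distinct.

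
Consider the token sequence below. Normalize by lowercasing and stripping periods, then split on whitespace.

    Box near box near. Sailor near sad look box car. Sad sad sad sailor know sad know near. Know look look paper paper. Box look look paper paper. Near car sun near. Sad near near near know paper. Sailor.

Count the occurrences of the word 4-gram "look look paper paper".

Scanning the 36 overlapping 4-gram windows for "look look paper paper":
  position 20–23: look look paper paper
  position 25–28: look look paper paper

2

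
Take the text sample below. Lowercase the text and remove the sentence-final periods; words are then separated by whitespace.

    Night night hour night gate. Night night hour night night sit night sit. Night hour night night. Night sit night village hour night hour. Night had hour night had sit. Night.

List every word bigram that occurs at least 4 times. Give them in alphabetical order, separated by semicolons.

hour night; night hour; night night; sit night

Bigram counts meeting the condition (at least 4 times):
  hour night: 6
  night hour: 4
  night night: 5
  sit night: 4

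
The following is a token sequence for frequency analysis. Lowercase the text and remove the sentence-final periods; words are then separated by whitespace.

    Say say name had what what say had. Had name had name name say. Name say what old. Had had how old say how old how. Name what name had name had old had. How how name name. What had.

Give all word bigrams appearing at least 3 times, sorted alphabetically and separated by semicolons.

Bigram counts meeting the condition (at least 3 times):
  had name: 3
  name had: 4

had name; name had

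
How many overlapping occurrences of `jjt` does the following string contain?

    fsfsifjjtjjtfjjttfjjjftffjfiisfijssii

3

Sliding a length-3 window over the 37 characters (35 positions):
  position 7–9: jjt
  position 10–12: jjt
  position 14–16: jjt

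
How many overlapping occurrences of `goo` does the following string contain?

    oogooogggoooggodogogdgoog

Sliding a length-3 window over the 25 characters (23 positions):
  position 3–5: goo
  position 9–11: goo
  position 22–24: goo

3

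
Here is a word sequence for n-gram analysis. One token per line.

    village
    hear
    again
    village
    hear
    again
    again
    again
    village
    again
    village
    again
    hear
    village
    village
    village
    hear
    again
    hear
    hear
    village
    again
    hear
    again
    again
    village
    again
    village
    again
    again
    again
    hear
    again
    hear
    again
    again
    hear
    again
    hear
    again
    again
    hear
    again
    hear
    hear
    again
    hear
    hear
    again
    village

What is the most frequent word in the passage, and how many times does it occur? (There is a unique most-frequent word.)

"again", 23 times

Unigram frequencies (highest first):
  again: 23
  hear: 16
  village: 11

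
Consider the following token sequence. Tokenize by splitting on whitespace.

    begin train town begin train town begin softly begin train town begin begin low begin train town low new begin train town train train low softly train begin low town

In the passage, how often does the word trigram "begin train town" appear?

Scanning the 28 overlapping trigram windows for "begin train town":
  position 1–3: begin train town
  position 4–6: begin train town
  position 9–11: begin train town
  position 15–17: begin train town
  position 20–22: begin train town

5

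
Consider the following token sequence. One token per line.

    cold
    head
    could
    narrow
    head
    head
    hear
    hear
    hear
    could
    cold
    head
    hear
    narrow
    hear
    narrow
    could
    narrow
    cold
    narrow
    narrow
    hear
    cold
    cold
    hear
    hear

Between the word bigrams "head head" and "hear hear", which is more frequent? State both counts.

"hear hear" (3 vs 1)

"head head": 1 occurrence
"hear hear": 3 occurrences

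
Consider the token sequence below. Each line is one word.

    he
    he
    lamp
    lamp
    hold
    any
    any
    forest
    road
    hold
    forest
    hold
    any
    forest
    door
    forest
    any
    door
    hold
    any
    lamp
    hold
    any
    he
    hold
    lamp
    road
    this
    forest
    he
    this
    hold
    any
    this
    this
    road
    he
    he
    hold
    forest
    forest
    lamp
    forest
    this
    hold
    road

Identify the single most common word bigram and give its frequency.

Bigram frequencies (highest first):
  hold any: 5
  he he: 2
  lamp hold: 2
  any forest: 2
  hold forest: 2
  he hold: 2
  … (29 more, each ≤ 2)

"hold any", 5 times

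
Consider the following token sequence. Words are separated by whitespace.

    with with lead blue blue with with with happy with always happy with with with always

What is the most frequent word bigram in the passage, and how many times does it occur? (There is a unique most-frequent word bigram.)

Bigram frequencies (highest first):
  with with: 5
  happy with: 2
  with always: 2
  with lead: 1
  lead blue: 1
  blue blue: 1
  … (3 more, each ≤ 1)

"with with", 5 times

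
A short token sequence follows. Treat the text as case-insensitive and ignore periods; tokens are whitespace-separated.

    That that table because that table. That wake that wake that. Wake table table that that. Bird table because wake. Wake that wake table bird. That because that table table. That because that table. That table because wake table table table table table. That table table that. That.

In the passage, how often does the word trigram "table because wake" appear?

Scanning the 46 overlapping trigram windows for "table because wake":
  position 18–20: table because wake
  position 36–38: table because wake

2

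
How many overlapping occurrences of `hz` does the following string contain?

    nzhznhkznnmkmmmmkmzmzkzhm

Sliding a length-2 window over the 25 characters (24 positions):
  position 3–4: hz

1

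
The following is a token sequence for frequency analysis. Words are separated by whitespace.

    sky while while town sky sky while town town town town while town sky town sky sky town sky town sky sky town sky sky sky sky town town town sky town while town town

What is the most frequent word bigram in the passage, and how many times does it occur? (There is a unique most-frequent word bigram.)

"town sky", 7 times

Bigram frequencies (highest first):
  town sky: 7
  sky sky: 6
  town town: 6
  sky town: 6
  while town: 4
  sky while: 2
  … (2 more, each ≤ 2)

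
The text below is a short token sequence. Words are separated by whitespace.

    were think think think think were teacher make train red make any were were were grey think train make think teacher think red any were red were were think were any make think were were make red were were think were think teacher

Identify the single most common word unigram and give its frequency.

Unigram frequencies (highest first):
  were: 14
  think: 11
  make: 5
  red: 4
  teacher: 3
  any: 3
  … (2 more, each ≤ 2)

"were", 14 times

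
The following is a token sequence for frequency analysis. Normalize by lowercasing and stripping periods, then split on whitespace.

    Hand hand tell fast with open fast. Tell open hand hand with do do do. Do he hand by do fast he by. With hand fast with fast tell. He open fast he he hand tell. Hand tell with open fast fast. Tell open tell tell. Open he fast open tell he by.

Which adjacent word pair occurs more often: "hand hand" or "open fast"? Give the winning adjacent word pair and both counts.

"open fast" (3 vs 2)

"hand hand": 2 occurrences
"open fast": 3 occurrences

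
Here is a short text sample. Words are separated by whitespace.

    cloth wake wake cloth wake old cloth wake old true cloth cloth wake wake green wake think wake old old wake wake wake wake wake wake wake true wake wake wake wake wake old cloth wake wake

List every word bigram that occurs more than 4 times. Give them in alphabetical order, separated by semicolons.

cloth wake; wake wake

Bigram counts meeting the condition (more than 4 times):
  cloth wake: 5
  wake wake: 13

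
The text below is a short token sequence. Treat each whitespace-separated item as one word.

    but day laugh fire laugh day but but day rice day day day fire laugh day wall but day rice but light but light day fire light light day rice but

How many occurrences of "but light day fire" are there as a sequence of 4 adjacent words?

Scanning the 28 overlapping 4-gram windows for "but light day fire":
  position 23–26: but light day fire

1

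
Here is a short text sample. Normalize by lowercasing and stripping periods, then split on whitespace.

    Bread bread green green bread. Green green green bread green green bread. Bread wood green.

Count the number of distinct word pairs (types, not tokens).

15 tokens → 14 bigram windows in total.
Repeated bigrams (each contributes count−1 duplicates):
  green green: 4
  bread green: 3
  green bread: 3
  bread bread: 2
8 duplicate windows → 14 − 8 = 6 distinct.

6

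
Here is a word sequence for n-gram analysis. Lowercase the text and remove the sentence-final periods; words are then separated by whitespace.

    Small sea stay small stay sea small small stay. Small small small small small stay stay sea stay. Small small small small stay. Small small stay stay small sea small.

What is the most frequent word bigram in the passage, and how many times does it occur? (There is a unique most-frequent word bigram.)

"small small", 9 times

Bigram frequencies (highest first):
  small small: 9
  stay small: 5
  small stay: 5
  small sea: 2
  sea stay: 2
  stay sea: 2
  … (2 more, each ≤ 2)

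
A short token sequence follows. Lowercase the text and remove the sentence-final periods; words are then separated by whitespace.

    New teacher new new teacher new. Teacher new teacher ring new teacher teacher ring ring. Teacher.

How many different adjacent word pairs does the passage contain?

8

16 tokens → 15 bigram windows in total.
Repeated bigrams (each contributes count−1 duplicates):
  new teacher: 5
  teacher new: 3
  teacher ring: 2
7 duplicate windows → 15 − 7 = 8 distinct.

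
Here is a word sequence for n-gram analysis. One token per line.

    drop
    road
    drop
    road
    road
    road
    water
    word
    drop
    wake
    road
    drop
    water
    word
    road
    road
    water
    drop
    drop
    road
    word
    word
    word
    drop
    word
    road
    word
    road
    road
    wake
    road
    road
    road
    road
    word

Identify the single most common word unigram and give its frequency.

"road", 15 times

Unigram frequencies (highest first):
  road: 15
  word: 8
  drop: 7
  water: 3
  wake: 2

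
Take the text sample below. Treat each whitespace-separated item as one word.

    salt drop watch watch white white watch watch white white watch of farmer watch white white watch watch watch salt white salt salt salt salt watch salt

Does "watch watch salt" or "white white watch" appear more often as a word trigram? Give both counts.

"watch watch salt": 1 occurrence
"white white watch": 3 occurrences

"white white watch" (3 vs 1)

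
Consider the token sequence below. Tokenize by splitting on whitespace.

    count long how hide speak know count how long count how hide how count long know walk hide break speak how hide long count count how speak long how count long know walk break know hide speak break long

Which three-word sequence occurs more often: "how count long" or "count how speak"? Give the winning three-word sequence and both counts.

"how count long" (2 vs 1)

"how count long": 2 occurrences
"count how speak": 1 occurrence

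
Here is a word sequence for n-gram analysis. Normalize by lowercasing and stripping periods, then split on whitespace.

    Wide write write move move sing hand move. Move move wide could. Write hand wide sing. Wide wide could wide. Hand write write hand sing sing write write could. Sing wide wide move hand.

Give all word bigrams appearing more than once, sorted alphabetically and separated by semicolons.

Bigram counts meeting the condition (more than once):
  move move: 3
  sing wide: 2
  wide could: 2
  wide wide: 2
  write hand: 2
  write write: 3

move move; sing wide; wide could; wide wide; write hand; write write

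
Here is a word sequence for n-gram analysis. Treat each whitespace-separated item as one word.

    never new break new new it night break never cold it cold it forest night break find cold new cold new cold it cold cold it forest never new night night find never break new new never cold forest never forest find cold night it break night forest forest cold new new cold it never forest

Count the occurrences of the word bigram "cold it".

5

Scanning the 55 overlapping bigram windows for "cold it":
  position 10–11: cold it
  position 12–13: cold it
  position 22–23: cold it
  position 25–26: cold it
  position 53–54: cold it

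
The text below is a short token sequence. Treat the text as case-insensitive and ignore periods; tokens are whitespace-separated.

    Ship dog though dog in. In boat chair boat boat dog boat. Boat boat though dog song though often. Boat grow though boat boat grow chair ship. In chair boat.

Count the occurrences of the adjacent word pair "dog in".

1

Scanning the 29 overlapping bigram windows for "dog in":
  position 4–5: dog in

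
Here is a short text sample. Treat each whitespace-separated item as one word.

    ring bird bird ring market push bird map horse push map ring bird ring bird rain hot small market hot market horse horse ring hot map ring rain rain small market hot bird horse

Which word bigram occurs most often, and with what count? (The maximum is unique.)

Bigram frequencies (highest first):
  ring bird: 3
  bird ring: 2
  map ring: 2
  small market: 2
  market hot: 2
  bird bird: 1
  … (21 more, each ≤ 1)

"ring bird", 3 times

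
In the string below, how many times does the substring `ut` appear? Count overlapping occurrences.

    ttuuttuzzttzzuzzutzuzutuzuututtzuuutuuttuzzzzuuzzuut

Sliding a length-2 window over the 52 characters (51 positions):
  position 4–5: ut
  position 17–18: ut
  position 22–23: ut
  position 27–28: ut
  position 29–30: ut
  position 35–36: ut
  position 38–39: ut
  position 51–52: ut

8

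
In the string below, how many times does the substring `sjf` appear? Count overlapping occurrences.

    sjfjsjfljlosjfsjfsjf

Sliding a length-3 window over the 20 characters (18 positions):
  position 1–3: sjf
  position 5–7: sjf
  position 12–14: sjf
  position 15–17: sjf
  position 18–20: sjf

5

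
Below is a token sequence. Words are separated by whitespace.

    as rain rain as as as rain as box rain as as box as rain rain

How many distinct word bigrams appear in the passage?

16 tokens → 15 bigram windows in total.
Repeated bigrams (each contributes count−1 duplicates):
  as as: 3
  as rain: 3
  rain as: 3
  as box: 2
  rain rain: 2
8 duplicate windows → 15 − 8 = 7 distinct.

7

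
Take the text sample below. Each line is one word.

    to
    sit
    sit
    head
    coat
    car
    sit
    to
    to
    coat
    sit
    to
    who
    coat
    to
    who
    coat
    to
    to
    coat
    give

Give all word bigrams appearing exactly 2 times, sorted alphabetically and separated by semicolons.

Bigram counts meeting the condition (exactly 2 times):
  coat to: 2
  sit to: 2
  to coat: 2
  to to: 2
  to who: 2
  who coat: 2

coat to; sit to; to coat; to to; to who; who coat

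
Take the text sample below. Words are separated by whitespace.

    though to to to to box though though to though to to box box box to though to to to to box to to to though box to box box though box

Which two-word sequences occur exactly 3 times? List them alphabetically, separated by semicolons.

box box; box to; to though

Bigram counts meeting the condition (exactly 3 times):
  box box: 3
  box to: 3
  to though: 3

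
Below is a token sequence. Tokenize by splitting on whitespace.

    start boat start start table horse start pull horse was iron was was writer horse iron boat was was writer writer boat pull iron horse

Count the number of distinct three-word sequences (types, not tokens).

25 tokens → 23 trigram windows in total.
Repeated trigrams (each contributes count−1 duplicates):
  was was writer: 2
1 duplicate windows → 23 − 1 = 22 distinct.

22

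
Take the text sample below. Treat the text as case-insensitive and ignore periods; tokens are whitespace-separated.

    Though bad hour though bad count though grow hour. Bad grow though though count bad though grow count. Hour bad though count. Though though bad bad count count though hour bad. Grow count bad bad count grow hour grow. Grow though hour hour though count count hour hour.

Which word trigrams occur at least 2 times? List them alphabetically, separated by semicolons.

bad bad count; hour bad grow

Trigram counts meeting the condition (at least 2 times):
  bad bad count: 2
  hour bad grow: 2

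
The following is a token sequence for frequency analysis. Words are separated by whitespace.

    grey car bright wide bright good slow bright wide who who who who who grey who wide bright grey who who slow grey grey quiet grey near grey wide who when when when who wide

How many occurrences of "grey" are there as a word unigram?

Scanning the 35 tokens for "grey":
  position 1: grey
  position 15: grey
  position 19: grey
  position 23: grey
  position 24: grey
  position 26: grey
  position 28: grey

7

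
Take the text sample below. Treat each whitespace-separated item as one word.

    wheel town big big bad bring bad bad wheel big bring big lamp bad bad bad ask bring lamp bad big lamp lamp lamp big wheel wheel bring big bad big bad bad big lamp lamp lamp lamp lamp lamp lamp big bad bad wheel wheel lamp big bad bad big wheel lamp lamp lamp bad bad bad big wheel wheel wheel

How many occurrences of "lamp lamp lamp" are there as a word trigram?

Scanning the 60 overlapping trigram windows for "lamp lamp lamp":
  position 22–24: lamp lamp lamp
  position 35–37: lamp lamp lamp
  position 36–38: lamp lamp lamp
  position 37–39: lamp lamp lamp
  position 38–40: lamp lamp lamp
  position 39–41: lamp lamp lamp
  position 53–55: lamp lamp lamp

7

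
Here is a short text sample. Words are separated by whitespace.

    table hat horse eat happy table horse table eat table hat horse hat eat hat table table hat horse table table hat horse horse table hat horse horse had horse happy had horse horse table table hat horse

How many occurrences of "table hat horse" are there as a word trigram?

6

Scanning the 36 overlapping trigram windows for "table hat horse":
  position 1–3: table hat horse
  position 10–12: table hat horse
  position 17–19: table hat horse
  position 21–23: table hat horse
  position 25–27: table hat horse
  position 36–38: table hat horse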